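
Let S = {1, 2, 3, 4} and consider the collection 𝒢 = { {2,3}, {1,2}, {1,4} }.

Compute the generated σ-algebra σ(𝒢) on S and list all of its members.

σ(𝒢) (16 sets): { {}, {1}, {2}, {3}, {4}, {1,2}, {1,3}, {1,4}, {2,3}, {2,4}, {3,4}, {1,2,3}, {1,2,4}, {1,3,4}, {2,3,4}, S }

Trace:
Seed the family with 𝒢 together with ∅ and S: { {}, {1,2}, {1,4}, {2,3}, S }.
Pass 1. New:
  {3,4}  = ᶜ of {1,2}
  {1,2,3}  = {2,3} ∪ {1,2}
  {1,2,4}  = {1,4} ∪ {1,2}
  — 8 sets.
Pass 2 (4 new):
  {3}  = ᶜ of {1,2,4}
  {4}  = ᶜ of {1,2,3}
  {1,3,4}  = {3,4} ∪ {1,4}
  {2,3,4}  = {3,4} ∪ {2,3}
  — 12 sets.
Pass 3. New:
  {1}  = ᶜ of {2,3,4}
  {2}  = ᶜ of {1,3,4}
  — 14 sets.
Pass 4: +2 →
  {1,3}  = {3} ∪ {1}
  {2,4}  = {4} ∪ {2}
  — 16 sets.
Pass 5: closed — nothing new.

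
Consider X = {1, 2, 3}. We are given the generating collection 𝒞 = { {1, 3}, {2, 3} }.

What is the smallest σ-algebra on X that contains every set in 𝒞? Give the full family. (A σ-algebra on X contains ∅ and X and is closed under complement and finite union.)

Begin from { {}, {1, 3}, {2, 3}, X } (that is, 𝒞 plus ∅ and X).
Step 1. New:
  {1}  = ᶜ of {2, 3}
  {2}  = ᶜ of {1, 3}
  (now 6)
Step 2 adds 1:
  {1, 2}  = {2} ∪ {1}
  (now 7)
Step 3. New:
  {3}  = ᶜ of {1, 2}
  (now 8)
Step 4: no new sets; the family is a σ-algebra.

σ(𝒞) = { {}, {1}, {2}, {3}, {1, 2}, {1, 3}, {2, 3}, X }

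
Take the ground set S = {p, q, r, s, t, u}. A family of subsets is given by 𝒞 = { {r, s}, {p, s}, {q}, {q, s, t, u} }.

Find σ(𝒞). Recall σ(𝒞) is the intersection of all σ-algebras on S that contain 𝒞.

Initial family (6 sets): { {}, {q}, {p, s}, {r, s}, {q, s, t, u}, S }.
Round 1 adds 9:
  {p, r}  = {q, s, t, u}ᶜ
  {p, q, s}  = {p, s} ∪ {q}
  {p, r, s}  = {r, s} ∪ {p, s}
  {q, r, s}  = {r, s} ∪ {q}
  {p, q, t, u}  = {r, s}ᶜ
  {q, r, t, u}  = {p, s}ᶜ
  {p, q, s, t, u}  = {q, s, t, u} ∪ {p, s}
  {p, r, s, t, u}  = {q}ᶜ
  {q, r, s, t, u}  = {r, s} ∪ {q, s, t, u}
  [15 total]
Round 2: +8 →
  {p}  = {q, r, s, t, u}ᶜ
  {r}  = {p, q, s, t, u}ᶜ
  {p, q, r}  = {q} ∪ {p, r}
  {p, t, u}  = {q, r, s}ᶜ
  {q, t, u}  = {p, r, s}ᶜ
  {r, t, u}  = {p, q, s}ᶜ
  {p, q, r, s}  = {r, s} ∪ {p, q, s}
  {p, q, r, t, u}  = {p, r} ∪ {q, r, t, u}
  [23 total]
Round 3 adds 8:
  {s}  = {p, q, r, t, u}ᶜ
  {p, q}  = {q} ∪ {p}
  {q, r}  = {q} ∪ {r}
  {t, u}  = {p, q, r, s}ᶜ
  {s, t, u}  = {p, q, r}ᶜ
  {p, r, t, u}  = {p, t, u} ∪ {p, r}
  {p, s, t, u}  = {p, s} ∪ {p, t, u}
  {r, s, t, u}  = {r, s} ∪ {r, t, u}
  [31 total]
Round 4. New:
  {q, s}  = {p, r, t, u}ᶜ
  [32 total]
Round 5 adds nothing — fixpoint reached.

Hence σ(𝒞) has 32 members: { {}, {p}, {q}, {r}, {s}, {p, q}, {p, r}, {p, s}, {q, r}, {q, s}, {r, s}, {t, u}, {p, q, r}, {p, q, s}, {p, r, s}, {p, t, u}, {q, r, s}, {q, t, u}, {r, t, u}, {s, t, u}, {p, q, r, s}, {p, q, t, u}, {p, r, t, u}, {p, s, t, u}, {q, r, t, u}, {q, s, t, u}, {r, s, t, u}, {p, q, r, t, u}, {p, q, s, t, u}, {p, r, s, t, u}, {q, r, s, t, u}, S }.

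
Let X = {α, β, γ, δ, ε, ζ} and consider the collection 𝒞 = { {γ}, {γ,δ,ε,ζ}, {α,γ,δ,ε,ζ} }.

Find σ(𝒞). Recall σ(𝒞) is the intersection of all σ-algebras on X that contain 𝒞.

Take S₀ = 𝒞 ∪ {∅, X} = { {}, {γ}, {γ,δ,ε,ζ}, {α,γ,δ,ε,ζ}, X }.
Round 1: +3 →
  {β}  = complement {α,γ,δ,ε,ζ}
  {α,β}  = complement {γ,δ,ε,ζ}
  {α,β,δ,ε,ζ}  = complement {γ}
  [8 total]
Round 2: 3 new —
  {β,γ}  = {γ} ∪ {β}
  {α,β,γ}  = {γ} ∪ {α,β}
  {β,γ,δ,ε,ζ}  = {β} ∪ {γ,δ,ε,ζ}
  [11 total]
Round 3 (3 new):
  {α}  = complement {β,γ,δ,ε,ζ}
  {δ,ε,ζ}  = complement {α,β,γ}
  {α,δ,ε,ζ}  = complement {β,γ}
  [14 total]
Round 4: 2 new —
  {α,γ}  = {γ} ∪ {α}
  {β,δ,ε,ζ}  = {β} ∪ {δ,ε,ζ}
  [16 total]
Round 5: closed — nothing new.

Therefore σ(𝒞) = { {}, {α}, {β}, {γ}, {α,β}, {α,γ}, {β,γ}, {α,β,γ}, {δ,ε,ζ}, {α,δ,ε,ζ}, {β,δ,ε,ζ}, {γ,δ,ε,ζ}, {α,β,δ,ε,ζ}, {α,γ,δ,ε,ζ}, {β,γ,δ,ε,ζ}, X } (|σ(𝒞)| = 16).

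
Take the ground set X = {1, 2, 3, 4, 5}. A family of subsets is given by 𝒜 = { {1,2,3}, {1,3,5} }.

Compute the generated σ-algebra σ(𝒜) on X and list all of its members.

Seed the family with 𝒜 together with ∅ and X: { {}, {1,2,3}, {1,3,5}, X }.
Round 1: +3 →
  {2,4}  = {1,3,5}ᶜ
  {4,5}  = {1,2,3}ᶜ
  {1,2,3,5}  = {1,2,3} ∪ {1,3,5}
  — 7 sets.
Round 2 adds 4:
  {4}  = {1,2,3,5}ᶜ
  {2,4,5}  = {4,5} ∪ {2,4}
  {1,2,3,4}  = {1,2,3} ∪ {2,4}
  {1,3,4,5}  = {4,5} ∪ {1,3,5}
  — 11 sets.
Round 3: 3 new —
  {2}  = {1,3,4,5}ᶜ
  {5}  = {1,2,3,4}ᶜ
  {1,3}  = {2,4,5}ᶜ
  — 14 sets.
Round 4 (2 new):
  {2,5}  = {2} ∪ {5}
  {1,3,4}  = {1,3} ∪ {4}
  — 16 sets.
Round 5: no new sets; the family is a σ-algebra.

Therefore σ(𝒜) = { {}, {2}, {4}, {5}, {1,3}, {2,4}, {2,5}, {4,5}, {1,2,3}, {1,3,4}, {1,3,5}, {2,4,5}, {1,2,3,4}, {1,2,3,5}, {1,3,4,5}, X } (|σ(𝒜)| = 16).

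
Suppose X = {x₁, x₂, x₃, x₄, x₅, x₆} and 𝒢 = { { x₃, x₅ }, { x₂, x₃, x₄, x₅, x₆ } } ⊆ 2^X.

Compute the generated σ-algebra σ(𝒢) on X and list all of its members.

Answer: σ(𝒢) = { {  }, { x₁ }, { x₃, x₅ }, { x₁, x₃, x₅ }, { x₂, x₄, x₆ }, { x₁, x₂, x₄, x₆ }, { x₂, x₃, x₄, x₅, x₆ }, X }

Trace:
Take S₀ = 𝒢 ∪ {∅, X} = { {  }, { x₃, x₅ }, { x₂, x₃, x₄, x₅, x₆ }, X }.
Iteration 1: +2 →
  { x₁ }  = X∖{ x₂, x₃, x₄, x₅, x₆ }
  { x₁, x₂, x₄, x₆ }  = X∖{ x₃, x₅ }
  |family| = 6
Iteration 2: +1 →
  { x₁, x₃, x₅ }  = { x₃, x₅ } ∪ { x₁ }
  |family| = 7
Iteration 3 (1 new):
  { x₂, x₄, x₆ }  = X∖{ x₁, x₃, x₅ }
  |family| = 8
Iteration 4: stable.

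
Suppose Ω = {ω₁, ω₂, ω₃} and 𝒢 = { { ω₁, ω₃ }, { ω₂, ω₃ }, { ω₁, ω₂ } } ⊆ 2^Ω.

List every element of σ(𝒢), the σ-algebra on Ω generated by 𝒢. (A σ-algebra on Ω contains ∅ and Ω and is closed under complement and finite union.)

Answer: σ(𝒢) = { {}, { ω₁ }, { ω₂ }, { ω₃ }, { ω₁, ω₂ }, { ω₁, ω₃ }, { ω₂, ω₃ }, Ω }

Trace:
Begin from { {}, { ω₁, ω₂ }, { ω₁, ω₃ }, { ω₂, ω₃ }, Ω } (that is, 𝒢 plus ∅ and Ω).
Step 1. New:
  { ω₁ }  = Ω∖{ ω₂, ω₃ }
  { ω₂ }  = Ω∖{ ω₁, ω₃ }
  { ω₃ }  = Ω∖{ ω₁, ω₂ }
  — 8 sets.
Step 2: already closed under ᶜ and ∪.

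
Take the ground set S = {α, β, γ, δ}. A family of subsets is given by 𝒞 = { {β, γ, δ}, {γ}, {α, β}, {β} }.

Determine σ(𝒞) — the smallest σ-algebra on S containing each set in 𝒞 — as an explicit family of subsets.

Seed the family with 𝒞 together with ∅ and S: { {}, {β}, {γ}, {α, β}, {β, γ, δ}, S }.
Step 1: 6 new —
  {α}  = {β, γ, δ}ᶜ
  {β, γ}  = {γ} ∪ {β}
  {γ, δ}  = {α, β}ᶜ
  {α, β, γ}  = {γ} ∪ {α, β}
  {α, β, δ}  = {γ}ᶜ
  {α, γ, δ}  = {β}ᶜ
  |family| = 12
Step 2 adds 3:
  {δ}  = {α, β, γ}ᶜ
  {α, γ}  = {γ} ∪ {α}
  {α, δ}  = {β, γ}ᶜ
  |family| = 15
Step 3 (1 new):
  {β, δ}  = {α, γ}ᶜ
  |family| = 16
Step 4: closed — nothing new.

Therefore σ(𝒞) = { {}, {α}, {β}, {γ}, {δ}, {α, β}, {α, γ}, {α, δ}, {β, γ}, {β, δ}, {γ, δ}, {α, β, γ}, {α, β, δ}, {α, γ, δ}, {β, γ, δ}, S } (|σ(𝒞)| = 16).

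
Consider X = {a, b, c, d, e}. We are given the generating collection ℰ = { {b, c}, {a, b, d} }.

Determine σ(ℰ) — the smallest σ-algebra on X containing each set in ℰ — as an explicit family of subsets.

|σ(ℰ)| = 16.  σ(ℰ) = { {}, {b}, {c}, {e}, {a, d}, {b, c}, {b, e}, {c, e}, {a, b, d}, {a, c, d}, {a, d, e}, {b, c, e}, {a, b, c, d}, {a, b, d, e}, {a, c, d, e}, X }

Trace:
Seed the family with ℰ together with ∅ and X: { {}, {b, c}, {a, b, d}, X }.
Iteration 1: 3 new —
  {c, e}  = ᶜ of {a, b, d}
  {a, d, e}  = ᶜ of {b, c}
  {a, b, c, d}  = {b, c} ∪ {a, b, d}
  [7 total]
Iteration 2 (4 new):
  {e}  = ᶜ of {a, b, c, d}
  {b, c, e}  = {b, c} ∪ {c, e}
  {a, b, d, e}  = {a, d, e} ∪ {a, b, d}
  {a, c, d, e}  = {a, d, e} ∪ {c, e}
  [11 total]
Iteration 3. New:
  {b}  = ᶜ of {a, c, d, e}
  {c}  = ᶜ of {a, b, d, e}
  {a, d}  = ᶜ of {b, c, e}
  [14 total]
Iteration 4 (2 new):
  {b, e}  = {b} ∪ {e}
  {a, c, d}  = {c} ∪ {a, d}
  [16 total]
After Iteration 5 the family is unchanged; done.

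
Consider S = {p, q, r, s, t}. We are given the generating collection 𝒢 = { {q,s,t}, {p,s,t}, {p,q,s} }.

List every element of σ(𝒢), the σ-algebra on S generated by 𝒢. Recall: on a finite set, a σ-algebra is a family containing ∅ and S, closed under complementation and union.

σ(𝒢) (32 sets): { ∅, {p}, {q}, {r}, {s}, {t}, {p,q}, {p,r}, {p,s}, {p,t}, {q,r}, {q,s}, {q,t}, {r,s}, {r,t}, {s,t}, {p,q,r}, {p,q,s}, {p,q,t}, {p,r,s}, {p,r,t}, {p,s,t}, {q,r,s}, {q,r,t}, {q,s,t}, {r,s,t}, {p,q,r,s}, {p,q,r,t}, {p,q,s,t}, {p,r,s,t}, {q,r,s,t}, S }

Trace:
Initial family (5 sets): { ∅, {p,q,s}, {p,s,t}, {q,s,t}, S }.
Iteration 1 adds 4:
  {p,r}  = ᶜ of {q,s,t}
  {q,r}  = ᶜ of {p,s,t}
  {r,t}  = ᶜ of {p,q,s}
  {p,q,s,t}  = {p,s,t} ∪ {p,q,s}
  (now 9)
Iteration 2. New:
  {r}  = ᶜ of {p,q,s,t}
  {p,q,r}  = {q,r} ∪ {p,r}
  {p,r,t}  = {p,r} ∪ {r,t}
  {q,r,t}  = {q,r} ∪ {r,t}
  {p,q,r,s}  = {p,q,s} ∪ {q,r}
  {p,r,s,t}  = {p,s,t} ∪ {p,r}
  {q,r,s,t}  = {q,r} ∪ {q,s,t}
  (now 16)
Iteration 3 adds 7:
  {p}  = ᶜ of {q,r,s,t}
  {q}  = ᶜ of {p,r,s,t}
  {t}  = ᶜ of {p,q,r,s}
  {p,s}  = ᶜ of {q,r,t}
  {q,s}  = ᶜ of {p,r,t}
  {s,t}  = ᶜ of {p,q,r}
  {p,q,r,t}  = {q,r,t} ∪ {p,q,r}
  (now 23)
Iteration 4: 7 new —
  {s}  = ᶜ of {p,q,r,t}
  {p,q}  = {q} ∪ {p}
  {p,t}  = {t} ∪ {p}
  {q,t}  = {q} ∪ {t}
  {p,r,s}  = {r} ∪ {p,s}
  {q,r,s}  = {r} ∪ {q,s}
  {r,s,t}  = {s,t} ∪ {r}
  (now 30)
Iteration 5: +2 →
  {r,s}  = {r} ∪ {s}
  {p,q,t}  = {q,t} ∪ {p,q}
  (now 32)
Iteration 6: already closed under ᶜ and ∪.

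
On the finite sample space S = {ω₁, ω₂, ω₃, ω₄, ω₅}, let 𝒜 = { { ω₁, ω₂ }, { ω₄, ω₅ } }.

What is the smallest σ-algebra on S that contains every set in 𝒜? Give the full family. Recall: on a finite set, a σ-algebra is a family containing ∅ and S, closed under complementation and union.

σ(𝒜) = { {  }, { ω₃ }, { ω₁, ω₂ }, { ω₄, ω₅ }, { ω₁, ω₂, ω₃ }, { ω₃, ω₄, ω₅ }, { ω₁, ω₂, ω₄, ω₅ }, S }

Trace:
Start: 𝒜 ∪ {∅, S} = { {  }, { ω₁, ω₂ }, { ω₄, ω₅ }, S }.
Iteration 1 adds 3:
  { ω₁, ω₂, ω₃ }  = ᶜ of { ω₄, ω₅ }
  { ω₃, ω₄, ω₅ }  = ᶜ of { ω₁, ω₂ }
  { ω₁, ω₂, ω₄, ω₅ }  = { ω₁, ω₂ } ∪ { ω₄, ω₅ }
  |family| = 7
Iteration 2 (1 new):
  { ω₃ }  = ᶜ of { ω₁, ω₂, ω₄, ω₅ }
  |family| = 8
Iteration 3 adds nothing — fixpoint reached.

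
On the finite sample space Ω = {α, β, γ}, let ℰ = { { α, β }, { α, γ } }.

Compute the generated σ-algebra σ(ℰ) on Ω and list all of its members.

σ(ℰ) (8 sets): { ∅, { α }, { β }, { γ }, { α, β }, { α, γ }, { β, γ }, Ω }

Working:
Take S₀ = ℰ ∪ {∅, Ω} = { ∅, { α, β }, { α, γ }, Ω }.
Pass 1 (2 new):
  { β }  = complement { α, γ }
  { γ }  = complement { α, β }
  — 6 sets.
Pass 2. New:
  { β, γ }  = { γ } ∪ { β }
  — 7 sets.
Pass 3: +1 →
  { α }  = complement { β, γ }
  — 8 sets.
Pass 4: stable.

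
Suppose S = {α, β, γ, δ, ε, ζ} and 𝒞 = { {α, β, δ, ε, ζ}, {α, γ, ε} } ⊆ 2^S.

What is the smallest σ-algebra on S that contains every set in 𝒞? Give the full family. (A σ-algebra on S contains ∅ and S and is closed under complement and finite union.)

Take S₀ = 𝒞 ∪ {∅, S} = { {}, {α, γ, ε}, {α, β, δ, ε, ζ}, S }.
Iteration 1: +2 →
  {γ}  = ᶜ of {α, β, δ, ε, ζ}
  {β, δ, ζ}  = ᶜ of {α, γ, ε}
  [6 total]
Iteration 2: +1 →
  {β, γ, δ, ζ}  = {β, δ, ζ} ∪ {γ}
  [7 total]
Iteration 3: +1 →
  {α, ε}  = ᶜ of {β, γ, δ, ζ}
  [8 total]
Iteration 4: already closed under ᶜ and ∪.

|σ(𝒞)| = 8.  σ(𝒞) = { {}, {γ}, {α, ε}, {α, γ, ε}, {β, δ, ζ}, {β, γ, δ, ζ}, {α, β, δ, ε, ζ}, S }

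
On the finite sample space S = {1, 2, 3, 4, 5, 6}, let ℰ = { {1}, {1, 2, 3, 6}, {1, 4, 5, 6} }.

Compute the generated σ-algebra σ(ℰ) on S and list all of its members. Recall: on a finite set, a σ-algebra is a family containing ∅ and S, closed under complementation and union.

Answer: σ(ℰ) = { {}, {1}, {6}, {1, 6}, {2, 3}, {4, 5}, {1, 2, 3}, {1, 4, 5}, {2, 3, 6}, {4, 5, 6}, {1, 2, 3, 6}, {1, 4, 5, 6}, {2, 3, 4, 5}, {1, 2, 3, 4, 5}, {2, 3, 4, 5, 6}, S }

Check:
Take S₀ = ℰ ∪ {∅, S} = { {}, {1}, {1, 2, 3, 6}, {1, 4, 5, 6}, S }.
Pass 1. New:
  {2, 3}  = S∖{1, 4, 5, 6}
  {4, 5}  = S∖{1, 2, 3, 6}
  {2, 3, 4, 5, 6}  = S∖{1}
  — 8 sets.
Pass 2 adds 3:
  {1, 2, 3}  = {2, 3} ∪ {1}
  {1, 4, 5}  = {4, 5} ∪ {1}
  {2, 3, 4, 5}  = {4, 5} ∪ {2, 3}
  — 11 sets.
Pass 3: +4 →
  {1, 6}  = S∖{2, 3, 4, 5}
  {2, 3, 6}  = S∖{1, 4, 5}
  {4, 5, 6}  = S∖{1, 2, 3}
  {1, 2, 3, 4, 5}  = {4, 5} ∪ {1, 2, 3}
  — 15 sets.
Pass 4 adds 1:
  {6}  = S∖{1, 2, 3, 4, 5}
  — 16 sets.
After Pass 5 the family is unchanged; done.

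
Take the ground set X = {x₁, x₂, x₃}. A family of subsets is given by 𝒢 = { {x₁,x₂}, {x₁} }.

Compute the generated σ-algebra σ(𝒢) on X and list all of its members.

|σ(𝒢)| = 8.  σ(𝒢) = { ∅, {x₁}, {x₂}, {x₃}, {x₁,x₂}, {x₁,x₃}, {x₂,x₃}, X }

Derivation:
Begin from { ∅, {x₁}, {x₁,x₂}, X } (that is, 𝒢 plus ∅ and X).
Step 1. New:
  {x₃}  = complement {x₁,x₂}
  {x₂,x₃}  = complement {x₁}
  |family| = 6
Step 2: +1 →
  {x₁,x₃}  = {x₃} ∪ {x₁}
  |family| = 7
Step 3: 1 new —
  {x₂}  = complement {x₁,x₃}
  |family| = 8
Step 4: already closed under ᶜ and ∪.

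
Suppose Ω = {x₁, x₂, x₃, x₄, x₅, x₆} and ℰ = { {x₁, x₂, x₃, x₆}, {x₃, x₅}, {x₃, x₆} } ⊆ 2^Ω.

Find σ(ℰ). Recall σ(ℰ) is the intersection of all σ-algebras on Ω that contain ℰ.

σ(ℰ) = { {}, {x₃}, {x₄}, {x₅}, {x₆}, {x₁, x₂}, {x₃, x₄}, {x₃, x₅}, {x₃, x₆}, {x₄, x₅}, {x₄, x₆}, {x₅, x₆}, {x₁, x₂, x₃}, {x₁, x₂, x₄}, {x₁, x₂, x₅}, {x₁, x₂, x₆}, {x₃, x₄, x₅}, {x₃, x₄, x₆}, {x₃, x₅, x₆}, {x₄, x₅, x₆}, {x₁, x₂, x₃, x₄}, {x₁, x₂, x₃, x₅}, {x₁, x₂, x₃, x₆}, {x₁, x₂, x₄, x₅}, {x₁, x₂, x₄, x₆}, {x₁, x₂, x₅, x₆}, {x₃, x₄, x₅, x₆}, {x₁, x₂, x₃, x₄, x₅}, {x₁, x₂, x₃, x₄, x₆}, {x₁, x₂, x₃, x₅, x₆}, {x₁, x₂, x₄, x₅, x₆}, Ω }

Working:
Initial family (5 sets): { {}, {x₃, x₅}, {x₃, x₆}, {x₁, x₂, x₃, x₆}, Ω }.
Round 1 adds 5:
  {x₄, x₅}  = Ω∖{x₁, x₂, x₃, x₆}
  {x₃, x₅, x₆}  = {x₃, x₆} ∪ {x₃, x₅}
  {x₁, x₂, x₄, x₅}  = Ω∖{x₃, x₆}
  {x₁, x₂, x₄, x₆}  = Ω∖{x₃, x₅}
  {x₁, x₂, x₃, x₅, x₆}  = {x₃, x₅} ∪ {x₁, x₂, x₃, x₆}
  [10 total]
Round 2 adds 7:
  {x₄}  = Ω∖{x₁, x₂, x₃, x₅, x₆}
  {x₁, x₂, x₄}  = Ω∖{x₃, x₅, x₆}
  {x₃, x₄, x₅}  = {x₄, x₅} ∪ {x₃, x₅}
  {x₃, x₄, x₅, x₆}  = {x₄, x₅} ∪ {x₃, x₆}
  {x₁, x₂, x₃, x₄, x₅}  = {x₁, x₂, x₄, x₅} ∪ {x₃, x₅}
  {x₁, x₂, x₃, x₄, x₆}  = {x₁, x₂, x₄, x₆} ∪ {x₁, x₂, x₃, x₆}
  {x₁, x₂, x₄, x₅, x₆}  = {x₁, x₂, x₄, x₆} ∪ {x₁, x₂, x₄, x₅}
  [17 total]
Round 3: 6 new —
  {x₃}  = Ω∖{x₁, x₂, x₄, x₅, x₆}
  {x₅}  = Ω∖{x₁, x₂, x₃, x₄, x₆}
  {x₆}  = Ω∖{x₁, x₂, x₃, x₄, x₅}
  {x₁, x₂}  = Ω∖{x₃, x₄, x₅, x₆}
  {x₁, x₂, x₆}  = Ω∖{x₃, x₄, x₅}
  {x₃, x₄, x₆}  = {x₃, x₆} ∪ {x₄}
  [23 total]
Round 4: +9 →
  {x₃, x₄}  = {x₃} ∪ {x₄}
  {x₄, x₆}  = {x₆} ∪ {x₄}
  {x₅, x₆}  = {x₆} ∪ {x₅}
  {x₁, x₂, x₃}  = {x₁, x₂} ∪ {x₃}
  {x₁, x₂, x₅}  = Ω∖{x₃, x₄, x₆}
  {x₄, x₅, x₆}  = {x₆} ∪ {x₄, x₅}
  {x₁, x₂, x₃, x₄}  = {x₁, x₂, x₄} ∪ {x₃}
  {x₁, x₂, x₃, x₅}  = {x₁, x₂} ∪ {x₃, x₅}
  {x₁, x₂, x₅, x₆}  = {x₅} ∪ {x₁, x₂, x₆}
  [32 total]
Round 5: no new sets; the family is a σ-algebra.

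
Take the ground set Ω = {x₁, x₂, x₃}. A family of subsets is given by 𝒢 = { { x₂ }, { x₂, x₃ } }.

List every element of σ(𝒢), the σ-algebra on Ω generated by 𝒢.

σ(𝒢) = { {  }, { x₁ }, { x₂ }, { x₃ }, { x₁, x₂ }, { x₁, x₃ }, { x₂, x₃ }, Ω }

Working:
Begin from { {  }, { x₂ }, { x₂, x₃ }, Ω } (that is, 𝒢 plus ∅ and Ω).
Pass 1: 2 new —
  { x₁ }  = Ω∖{ x₂, x₃ }
  { x₁, x₃ }  = Ω∖{ x₂ }
  [6 total]
Pass 2: +1 →
  { x₁, x₂ }  = { x₂ } ∪ { x₁ }
  [7 total]
Pass 3. New:
  { x₃ }  = Ω∖{ x₁, x₂ }
  [8 total]
After Pass 4 the family is unchanged; done.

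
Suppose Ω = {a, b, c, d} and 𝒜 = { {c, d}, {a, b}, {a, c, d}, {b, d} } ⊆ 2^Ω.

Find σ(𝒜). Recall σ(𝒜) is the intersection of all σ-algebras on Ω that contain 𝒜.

|σ(𝒜)| = 16.  σ(𝒜) = { {}, {a}, {b}, {c}, {d}, {a, b}, {a, c}, {a, d}, {b, c}, {b, d}, {c, d}, {a, b, c}, {a, b, d}, {a, c, d}, {b, c, d}, Ω }

Check:
Take S₀ = 𝒜 ∪ {∅, Ω} = { {}, {a, b}, {b, d}, {c, d}, {a, c, d}, Ω }.
Iteration 1 adds 4:
  {b}  = complement {a, c, d}
  {a, c}  = complement {b, d}
  {a, b, d}  = {a, b} ∪ {b, d}
  {b, c, d}  = {c, d} ∪ {b, d}
  — 10 sets.
Iteration 2 adds 3:
  {a}  = complement {b, c, d}
  {c}  = complement {a, b, d}
  {a, b, c}  = {a, b} ∪ {a, c}
  — 13 sets.
Iteration 3 (2 new):
  {d}  = complement {a, b, c}
  {b, c}  = {c} ∪ {b}
  — 15 sets.
Iteration 4 (1 new):
  {a, d}  = complement {b, c}
  — 16 sets.
After Iteration 5 the family is unchanged; done.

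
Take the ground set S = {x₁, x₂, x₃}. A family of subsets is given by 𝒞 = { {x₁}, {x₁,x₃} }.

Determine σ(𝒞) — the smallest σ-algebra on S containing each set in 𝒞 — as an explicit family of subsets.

Begin from { {}, {x₁}, {x₁,x₃}, S } (that is, 𝒞 plus ∅ and S).
Iteration 1: 2 new —
  {x₂}  = complement {x₁,x₃}
  {x₂,x₃}  = complement {x₁}
  (now 6)
Iteration 2 (1 new):
  {x₁,x₂}  = {x₂} ∪ {x₁}
  (now 7)
Iteration 3: 1 new —
  {x₃}  = complement {x₁,x₂}
  (now 8)
Iteration 4: already closed under ᶜ and ∪.

Hence σ(𝒞) has 8 members: { {}, {x₁}, {x₂}, {x₃}, {x₁,x₂}, {x₁,x₃}, {x₂,x₃}, S }.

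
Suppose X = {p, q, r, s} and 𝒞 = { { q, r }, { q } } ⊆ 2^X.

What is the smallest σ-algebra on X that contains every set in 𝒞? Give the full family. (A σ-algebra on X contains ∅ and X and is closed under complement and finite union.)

σ(𝒞) (8 sets): { {}, { q }, { r }, { p, s }, { q, r }, { p, q, s }, { p, r, s }, X }

Trace:
Initial family (4 sets): { {}, { q }, { q, r }, X }.
Iteration 1 (2 new):
  { p, s }  = ᶜ of { q, r }
  { p, r, s }  = ᶜ of { q }
  — 6 sets.
Iteration 2: +1 →
  { p, q, s }  = { p, s } ∪ { q }
  — 7 sets.
Iteration 3. New:
  { r }  = ᶜ of { p, q, s }
  — 8 sets.
Iteration 4: closed — nothing new.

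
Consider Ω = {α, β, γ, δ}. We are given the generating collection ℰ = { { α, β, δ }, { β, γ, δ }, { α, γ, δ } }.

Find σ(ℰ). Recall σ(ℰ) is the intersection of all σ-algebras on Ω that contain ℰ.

σ(ℰ) (16 sets): { {}, { α }, { β }, { γ }, { δ }, { α, β }, { α, γ }, { α, δ }, { β, γ }, { β, δ }, { γ, δ }, { α, β, γ }, { α, β, δ }, { α, γ, δ }, { β, γ, δ }, Ω }

Working:
Initial family (5 sets): { {}, { α, β, δ }, { α, γ, δ }, { β, γ, δ }, Ω }.
Step 1 (3 new):
  { α }  = complement { β, γ, δ }
  { β }  = complement { α, γ, δ }
  { γ }  = complement { α, β, δ }
  — 8 sets.
Step 2 adds 3:
  { α, β }  = { β } ∪ { α }
  { α, γ }  = { γ } ∪ { α }
  { β, γ }  = { γ } ∪ { β }
  — 11 sets.
Step 3: +4 →
  { α, δ }  = complement { β, γ }
  { β, δ }  = complement { α, γ }
  { γ, δ }  = complement { α, β }
  { α, β, γ }  = { γ } ∪ { α, β }
  — 15 sets.
Step 4: 1 new —
  { δ }  = complement { α, β, γ }
  — 16 sets.
Step 5: no new sets; the family is a σ-algebra.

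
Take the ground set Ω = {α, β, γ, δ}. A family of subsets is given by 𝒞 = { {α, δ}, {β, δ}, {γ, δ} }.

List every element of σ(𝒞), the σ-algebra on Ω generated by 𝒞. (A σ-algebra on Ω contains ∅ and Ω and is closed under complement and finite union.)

Take S₀ = 𝒞 ∪ {∅, Ω} = { {}, {α, δ}, {β, δ}, {γ, δ}, Ω }.
Iteration 1. New:
  {α, β}  = Ω∖{γ, δ}
  {α, γ}  = Ω∖{β, δ}
  {β, γ}  = Ω∖{α, δ}
  {α, β, δ}  = {α, δ} ∪ {β, δ}
  {α, γ, δ}  = {γ, δ} ∪ {α, δ}
  {β, γ, δ}  = {γ, δ} ∪ {β, δ}
  [11 total]
Iteration 2: +4 →
  {α}  = Ω∖{β, γ, δ}
  {β}  = Ω∖{α, γ, δ}
  {γ}  = Ω∖{α, β, δ}
  {α, β, γ}  = {α, β} ∪ {β, γ}
  [15 total]
Iteration 3 adds 1:
  {δ}  = Ω∖{α, β, γ}
  [16 total]
Iteration 4: closed — nothing new.

Hence σ(𝒞) has 16 members: { {}, {α}, {β}, {γ}, {δ}, {α, β}, {α, γ}, {α, δ}, {β, γ}, {β, δ}, {γ, δ}, {α, β, γ}, {α, β, δ}, {α, γ, δ}, {β, γ, δ}, Ω }.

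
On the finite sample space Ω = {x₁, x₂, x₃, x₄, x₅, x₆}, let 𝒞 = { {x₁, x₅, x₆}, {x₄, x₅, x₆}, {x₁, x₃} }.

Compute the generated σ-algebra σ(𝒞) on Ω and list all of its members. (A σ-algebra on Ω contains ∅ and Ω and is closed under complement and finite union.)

|σ(𝒞)| = 32.  σ(𝒞) = { {}, {x₁}, {x₂}, {x₃}, {x₄}, {x₁, x₂}, {x₁, x₃}, {x₁, x₄}, {x₂, x₃}, {x₂, x₄}, {x₃, x₄}, {x₅, x₆}, {x₁, x₂, x₃}, {x₁, x₂, x₄}, {x₁, x₃, x₄}, {x₁, x₅, x₆}, {x₂, x₃, x₄}, {x₂, x₅, x₆}, {x₃, x₅, x₆}, {x₄, x₅, x₆}, {x₁, x₂, x₃, x₄}, {x₁, x₂, x₅, x₆}, {x₁, x₃, x₅, x₆}, {x₁, x₄, x₅, x₆}, {x₂, x₃, x₅, x₆}, {x₂, x₄, x₅, x₆}, {x₃, x₄, x₅, x₆}, {x₁, x₂, x₃, x₅, x₆}, {x₁, x₂, x₄, x₅, x₆}, {x₁, x₃, x₄, x₅, x₆}, {x₂, x₃, x₄, x₅, x₆}, Ω }

Trace:
Begin from { {}, {x₁, x₃}, {x₁, x₅, x₆}, {x₄, x₅, x₆}, Ω } (that is, 𝒞 plus ∅ and Ω).
Pass 1 adds 6:
  {x₁, x₂, x₃}  = Ω∖{x₄, x₅, x₆}
  {x₂, x₃, x₄}  = Ω∖{x₁, x₅, x₆}
  {x₁, x₃, x₅, x₆}  = {x₁, x₅, x₆} ∪ {x₁, x₃}
  {x₁, x₄, x₅, x₆}  = {x₁, x₅, x₆} ∪ {x₄, x₅, x₆}
  {x₂, x₄, x₅, x₆}  = Ω∖{x₁, x₃}
  {x₁, x₃, x₄, x₅, x₆}  = {x₁, x₃} ∪ {x₄, x₅, x₆}
  [11 total]
Pass 2. New:
  {x₂}  = Ω∖{x₁, x₃, x₄, x₅, x₆}
  {x₂, x₃}  = Ω∖{x₁, x₄, x₅, x₆}
  {x₂, x₄}  = Ω∖{x₁, x₃, x₅, x₆}
  {x₁, x₂, x₃, x₄}  = {x₂, x₃, x₄} ∪ {x₁, x₂, x₃}
  {x₁, x₂, x₃, x₅, x₆}  = {x₁, x₃, x₅, x₆} ∪ {x₁, x₂, x₃}
  {x₁, x₂, x₄, x₅, x₆}  = {x₁, x₄, x₅, x₆} ∪ {x₂, x₄, x₅, x₆}
  {x₂, x₃, x₄, x₅, x₆}  = {x₂, x₃, x₄} ∪ {x₂, x₄, x₅, x₆}
  [18 total]
Pass 3 (5 new):
  {x₁}  = Ω∖{x₂, x₃, x₄, x₅, x₆}
  {x₃}  = Ω∖{x₁, x₂, x₄, x₅, x₆}
  {x₄}  = Ω∖{x₁, x₂, x₃, x₅, x₆}
  {x₅, x₆}  = Ω∖{x₁, x₂, x₃, x₄}
  {x₁, x₂, x₅, x₆}  = {x₁, x₅, x₆} ∪ {x₂}
  [23 total]
Pass 4 adds 9:
  {x₁, x₂}  = {x₁} ∪ {x₂}
  {x₁, x₄}  = {x₁} ∪ {x₄}
  {x₃, x₄}  = Ω∖{x₁, x₂, x₅, x₆}
  {x₁, x₂, x₄}  = {x₁} ∪ {x₂, x₄}
  {x₁, x₃, x₄}  = {x₁, x₃} ∪ {x₄}
  {x₂, x₅, x₆}  = {x₅, x₆} ∪ {x₂}
  {x₃, x₅, x₆}  = {x₅, x₆} ∪ {x₃}
  {x₂, x₃, x₅, x₆}  = {x₅, x₆} ∪ {x₂, x₃}
  {x₃, x₄, x₅, x₆}  = {x₃} ∪ {x₄, x₅, x₆}
  [32 total]
Pass 5: no new sets; the family is a σ-algebra.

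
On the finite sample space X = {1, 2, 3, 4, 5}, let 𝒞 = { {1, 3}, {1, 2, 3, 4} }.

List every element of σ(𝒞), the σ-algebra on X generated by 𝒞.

Initial family (4 sets): { {}, {1, 3}, {1, 2, 3, 4}, X }.
Round 1 (2 new):
  {5}  = X∖{1, 2, 3, 4}
  {2, 4, 5}  = X∖{1, 3}
  [6 total]
Round 2: 1 new —
  {1, 3, 5}  = {1, 3} ∪ {5}
  [7 total]
Round 3 (1 new):
  {2, 4}  = X∖{1, 3, 5}
  [8 total]
Round 4: already closed under ᶜ and ∪.

Hence σ(𝒞) has 8 members: { {}, {5}, {1, 3}, {2, 4}, {1, 3, 5}, {2, 4, 5}, {1, 2, 3, 4}, X }.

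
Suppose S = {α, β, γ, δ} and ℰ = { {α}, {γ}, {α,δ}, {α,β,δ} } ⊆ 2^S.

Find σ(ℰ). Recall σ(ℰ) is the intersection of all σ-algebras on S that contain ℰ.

σ(ℰ) (16 sets): { ∅, {α}, {β}, {γ}, {δ}, {α,β}, {α,γ}, {α,δ}, {β,γ}, {β,δ}, {γ,δ}, {α,β,γ}, {α,β,δ}, {α,γ,δ}, {β,γ,δ}, S }

Trace:
Begin from { ∅, {α}, {γ}, {α,δ}, {α,β,δ}, S } (that is, ℰ plus ∅ and S).
Iteration 1: +4 →
  {α,γ}  = {γ} ∪ {α}
  {β,γ}  = ᶜ of {α,δ}
  {α,γ,δ}  = {γ} ∪ {α,δ}
  {β,γ,δ}  = ᶜ of {α}
  — 10 sets.
Iteration 2 (3 new):
  {β}  = ᶜ of {α,γ,δ}
  {β,δ}  = ᶜ of {α,γ}
  {α,β,γ}  = {β,γ} ∪ {α,γ}
  — 13 sets.
Iteration 3: 2 new —
  {δ}  = ᶜ of {α,β,γ}
  {α,β}  = {β} ∪ {α}
  — 15 sets.
Iteration 4 (1 new):
  {γ,δ}  = ᶜ of {α,β}
  — 16 sets.
Iteration 5 adds nothing — fixpoint reached.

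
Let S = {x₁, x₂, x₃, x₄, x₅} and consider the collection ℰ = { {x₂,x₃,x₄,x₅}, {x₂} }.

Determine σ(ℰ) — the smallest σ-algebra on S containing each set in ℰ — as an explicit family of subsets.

Seed the family with ℰ together with ∅ and S: { {}, {x₂}, {x₂,x₃,x₄,x₅}, S }.
Round 1: 2 new —
  {x₁}  = ᶜ of {x₂,x₃,x₄,x₅}
  {x₁,x₃,x₄,x₅}  = ᶜ of {x₂}
  (now 6)
Round 2: 1 new —
  {x₁,x₂}  = {x₂} ∪ {x₁}
  (now 7)
Round 3 adds 1:
  {x₃,x₄,x₅}  = ᶜ of {x₁,x₂}
  (now 8)
Round 4 adds nothing — fixpoint reached.

Therefore σ(ℰ) = { {}, {x₁}, {x₂}, {x₁,x₂}, {x₃,x₄,x₅}, {x₁,x₃,x₄,x₅}, {x₂,x₃,x₄,x₅}, S } (|σ(ℰ)| = 8).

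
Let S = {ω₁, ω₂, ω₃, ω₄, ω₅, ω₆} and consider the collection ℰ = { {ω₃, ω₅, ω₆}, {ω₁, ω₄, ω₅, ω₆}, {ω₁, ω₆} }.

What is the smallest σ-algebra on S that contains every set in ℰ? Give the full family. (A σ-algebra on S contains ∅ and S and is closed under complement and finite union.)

Seed the family with ℰ together with ∅ and S: { {}, {ω₁, ω₆}, {ω₃, ω₅, ω₆}, {ω₁, ω₄, ω₅, ω₆}, S }.
Step 1 (5 new):
  {ω₂, ω₃}  = {ω₁, ω₄, ω₅, ω₆}ᶜ
  {ω₁, ω₂, ω₄}  = {ω₃, ω₅, ω₆}ᶜ
  {ω₁, ω₃, ω₅, ω₆}  = {ω₃, ω₅, ω₆} ∪ {ω₁, ω₆}
  {ω₂, ω₃, ω₄, ω₅}  = {ω₁, ω₆}ᶜ
  {ω₁, ω₃, ω₄, ω₅, ω₆}  = {ω₃, ω₅, ω₆} ∪ {ω₁, ω₄, ω₅, ω₆}
Step 2: +10 →
  {ω₂}  = {ω₁, ω₃, ω₄, ω₅, ω₆}ᶜ
  {ω₂, ω₄}  = {ω₁, ω₃, ω₅, ω₆}ᶜ
  {ω₁, ω₂, ω₃, ω₄}  = {ω₁, ω₂, ω₄} ∪ {ω₂, ω₃}
  {ω₁, ω₂, ω₃, ω₆}  = {ω₁, ω₆} ∪ {ω₂, ω₃}
  {ω₁, ω₂, ω₄, ω₆}  = {ω₁, ω₆} ∪ {ω₁, ω₂, ω₄}
  {ω₂, ω₃, ω₅, ω₆}  = {ω₂, ω₃} ∪ {ω₃, ω₅, ω₆}
  {ω₁, ω₂, ω₃, ω₄, ω₅}  = {ω₂, ω₃, ω₄, ω₅} ∪ {ω₁, ω₂, ω₄}
  {ω₁, ω₂, ω₃, ω₅, ω₆}  = {ω₁, ω₃, ω₅, ω₆} ∪ {ω₂, ω₃}
  {ω₁, ω₂, ω₄, ω₅, ω₆}  = {ω₁, ω₄, ω₅, ω₆} ∪ {ω₁, ω₂, ω₄}
  {ω₂, ω₃, ω₄, ω₅, ω₆}  = {ω₂, ω₃, ω₄, ω₅} ∪ {ω₃, ω₅, ω₆}
Step 3 adds 11:
  {ω₁}  = {ω₂, ω₃, ω₄, ω₅, ω₆}ᶜ
  {ω₃}  = {ω₁, ω₂, ω₄, ω₅, ω₆}ᶜ
  {ω₄}  = {ω₁, ω₂, ω₃, ω₅, ω₆}ᶜ
  {ω₆}  = {ω₁, ω₂, ω₃, ω₄, ω₅}ᶜ
  {ω₁, ω₄}  = {ω₂, ω₃, ω₅, ω₆}ᶜ
  {ω₃, ω₅}  = {ω₁, ω₂, ω₄, ω₆}ᶜ
  {ω₄, ω₅}  = {ω₁, ω₂, ω₃, ω₆}ᶜ
  {ω₅, ω₆}  = {ω₁, ω₂, ω₃, ω₄}ᶜ
  {ω₁, ω₂, ω₆}  = {ω₁, ω₆} ∪ {ω₂}
  {ω₂, ω₃, ω₄}  = {ω₂, ω₄} ∪ {ω₂, ω₃}
  {ω₁, ω₂, ω₃, ω₄, ω₆}  = {ω₁, ω₆} ∪ {ω₁, ω₂, ω₃, ω₄}
Step 4: 27 new —
  {ω₅}  = {ω₁, ω₂, ω₃, ω₄, ω₆}ᶜ
  {ω₁, ω₂}  = {ω₁} ∪ {ω₂}
  {ω₁, ω₃}  = {ω₁} ∪ {ω₃}
  {ω₂, ω₆}  = {ω₂} ∪ {ω₆}
  {ω₃, ω₄}  = {ω₃} ∪ {ω₄}
  {ω₃, ω₆}  = {ω₆} ∪ {ω₃}
  {ω₄, ω₆}  = {ω₆} ∪ {ω₄}
  {ω₁, ω₂, ω₃}  = {ω₁} ∪ {ω₂, ω₃}
  {ω₁, ω₃, ω₄}  = {ω₃} ∪ {ω₁, ω₄}
  {ω₁, ω₃, ω₅}  = {ω₁} ∪ {ω₃, ω₅}
  {ω₁, ω₃, ω₆}  = {ω₁, ω₆} ∪ {ω₃}
  {ω₁, ω₄, ω₅}  = {ω₁} ∪ {ω₄, ω₅}
  {ω₁, ω₄, ω₆}  = {ω₁, ω₆} ∪ {ω₁, ω₄}
  {ω₁, ω₅, ω₆}  = {ω₂, ω₃, ω₄}ᶜ
  {ω₂, ω₃, ω₅}  = {ω₂} ∪ {ω₃, ω₅}
  {ω₂, ω₃, ω₆}  = {ω₆} ∪ {ω₂, ω₃}
  {ω₂, ω₄, ω₅}  = {ω₂} ∪ {ω₄, ω₅}
  {ω₂, ω₄, ω₆}  = {ω₆} ∪ {ω₂, ω₄}
  {ω₂, ω₅, ω₆}  = {ω₅, ω₆} ∪ {ω₂}
  {ω₃, ω₄, ω₅}  = {ω₁, ω₂, ω₆}ᶜ
  {ω₄, ω₅, ω₆}  = {ω₅, ω₆} ∪ {ω₄, ω₅}
  {ω₁, ω₂, ω₄, ω₅}  = {ω₁, ω₂, ω₄} ∪ {ω₄, ω₅}
  {ω₁, ω₂, ω₅, ω₆}  = {ω₅, ω₆} ∪ {ω₁, ω₂, ω₆}
  {ω₁, ω₃, ω₄, ω₅}  = {ω₁, ω₄} ∪ {ω₃, ω₅}
  {ω₂, ω₃, ω₄, ω₆}  = {ω₂, ω₃, ω₄} ∪ {ω₆}
  {ω₂, ω₄, ω₅, ω₆}  = {ω₅, ω₆} ∪ {ω₂, ω₄}
  {ω₃, ω₄, ω₅, ω₆}  = {ω₄, ω₅} ∪ {ω₃, ω₅, ω₆}
Step 5: 6 new —
  {ω₁, ω₅}  = {ω₂, ω₃, ω₄, ω₆}ᶜ
  {ω₂, ω₅}  = {ω₂} ∪ {ω₅}
  {ω₁, ω₂, ω₅}  = {ω₁, ω₂} ∪ {ω₅}
  {ω₃, ω₄, ω₆}  = {ω₃, ω₄} ∪ {ω₃, ω₆}
  {ω₁, ω₂, ω₃, ω₅}  = {ω₄, ω₆}ᶜ
  {ω₁, ω₃, ω₄, ω₆}  = {ω₃, ω₄} ∪ {ω₁, ω₃, ω₆}
Step 6: no new sets; the family is a σ-algebra.

Therefore σ(ℰ) = { {}, {ω₁}, {ω₂}, {ω₃}, {ω₄}, {ω₅}, {ω₆}, {ω₁, ω₂}, {ω₁, ω₃}, {ω₁, ω₄}, {ω₁, ω₅}, {ω₁, ω₆}, {ω₂, ω₃}, {ω₂, ω₄}, {ω₂, ω₅}, {ω₂, ω₆}, {ω₃, ω₄}, {ω₃, ω₅}, {ω₃, ω₆}, {ω₄, ω₅}, {ω₄, ω₆}, {ω₅, ω₆}, {ω₁, ω₂, ω₃}, {ω₁, ω₂, ω₄}, {ω₁, ω₂, ω₅}, {ω₁, ω₂, ω₆}, {ω₁, ω₃, ω₄}, {ω₁, ω₃, ω₅}, {ω₁, ω₃, ω₆}, {ω₁, ω₄, ω₅}, {ω₁, ω₄, ω₆}, {ω₁, ω₅, ω₆}, {ω₂, ω₃, ω₄}, {ω₂, ω₃, ω₅}, {ω₂, ω₃, ω₆}, {ω₂, ω₄, ω₅}, {ω₂, ω₄, ω₆}, {ω₂, ω₅, ω₆}, {ω₃, ω₄, ω₅}, {ω₃, ω₄, ω₆}, {ω₃, ω₅, ω₆}, {ω₄, ω₅, ω₆}, {ω₁, ω₂, ω₃, ω₄}, {ω₁, ω₂, ω₃, ω₅}, {ω₁, ω₂, ω₃, ω₆}, {ω₁, ω₂, ω₄, ω₅}, {ω₁, ω₂, ω₄, ω₆}, {ω₁, ω₂, ω₅, ω₆}, {ω₁, ω₃, ω₄, ω₅}, {ω₁, ω₃, ω₄, ω₆}, {ω₁, ω₃, ω₅, ω₆}, {ω₁, ω₄, ω₅, ω₆}, {ω₂, ω₃, ω₄, ω₅}, {ω₂, ω₃, ω₄, ω₆}, {ω₂, ω₃, ω₅, ω₆}, {ω₂, ω₄, ω₅, ω₆}, {ω₃, ω₄, ω₅, ω₆}, {ω₁, ω₂, ω₃, ω₄, ω₅}, {ω₁, ω₂, ω₃, ω₄, ω₆}, {ω₁, ω₂, ω₃, ω₅, ω₆}, {ω₁, ω₂, ω₄, ω₅, ω₆}, {ω₁, ω₃, ω₄, ω₅, ω₆}, {ω₂, ω₃, ω₄, ω₅, ω₆}, S } (|σ(ℰ)| = 64).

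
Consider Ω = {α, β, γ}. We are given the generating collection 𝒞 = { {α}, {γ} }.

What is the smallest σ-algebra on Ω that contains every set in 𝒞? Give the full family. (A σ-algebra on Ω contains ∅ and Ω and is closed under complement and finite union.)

σ(𝒞) (8 sets): { {}, {α}, {β}, {γ}, {α, β}, {α, γ}, {β, γ}, Ω }

Check:
Start: 𝒞 ∪ {∅, Ω} = { {}, {α}, {γ}, Ω }.
Round 1: +3 →
  {α, β}  = ᶜ of {γ}
  {α, γ}  = {γ} ∪ {α}
  {β, γ}  = ᶜ of {α}
  (now 7)
Round 2 adds 1:
  {β}  = ᶜ of {α, γ}
  (now 8)
Round 3: no new sets; the family is a σ-algebra.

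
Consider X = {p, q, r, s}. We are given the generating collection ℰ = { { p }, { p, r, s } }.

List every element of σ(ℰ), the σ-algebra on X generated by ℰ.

σ(ℰ) (8 sets): { {  }, { p }, { q }, { p, q }, { r, s }, { p, r, s }, { q, r, s }, X }

Derivation:
Begin from { {  }, { p }, { p, r, s }, X } (that is, ℰ plus ∅ and X).
Pass 1: 2 new —
  { q }  = { p, r, s }ᶜ
  { q, r, s }  = { p }ᶜ
  — 6 sets.
Pass 2 (1 new):
  { p, q }  = { q } ∪ { p }
  — 7 sets.
Pass 3 adds 1:
  { r, s }  = { p, q }ᶜ
  — 8 sets.
Pass 4: already closed under ᶜ and ∪.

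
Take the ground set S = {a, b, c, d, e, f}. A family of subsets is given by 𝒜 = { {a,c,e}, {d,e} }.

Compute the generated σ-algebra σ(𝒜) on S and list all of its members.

Initial family (4 sets): { ∅, {d,e}, {a,c,e}, S }.
Iteration 1 adds 3:
  {b,d,f}  = {a,c,e}ᶜ
  {a,b,c,f}  = {d,e}ᶜ
  {a,c,d,e}  = {a,c,e} ∪ {d,e}
  [7 total]
Iteration 2: 4 new —
  {b,f}  = {a,c,d,e}ᶜ
  {b,d,e,f}  = {d,e} ∪ {b,d,f}
  {a,b,c,d,f}  = {b,d,f} ∪ {a,b,c,f}
  {a,b,c,e,f}  = {a,c,e} ∪ {a,b,c,f}
  [11 total]
Iteration 3 adds 3:
  {d}  = {a,b,c,e,f}ᶜ
  {e}  = {a,b,c,d,f}ᶜ
  {a,c}  = {b,d,e,f}ᶜ
  [14 total]
Iteration 4 adds 2:
  {a,c,d}  = {a,c} ∪ {d}
  {b,e,f}  = {b,f} ∪ {e}
  [16 total]
Iteration 5 adds nothing — fixpoint reached.

σ(𝒜) = { ∅, {d}, {e}, {a,c}, {b,f}, {d,e}, {a,c,d}, {a,c,e}, {b,d,f}, {b,e,f}, {a,b,c,f}, {a,c,d,e}, {b,d,e,f}, {a,b,c,d,f}, {a,b,c,e,f}, S }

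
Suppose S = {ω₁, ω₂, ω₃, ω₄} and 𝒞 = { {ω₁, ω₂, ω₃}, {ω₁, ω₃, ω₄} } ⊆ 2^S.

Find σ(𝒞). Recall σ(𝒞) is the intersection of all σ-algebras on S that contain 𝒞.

σ(𝒞) = { ∅, {ω₂}, {ω₄}, {ω₁, ω₃}, {ω₂, ω₄}, {ω₁, ω₂, ω₃}, {ω₁, ω₃, ω₄}, S }

Check:
Begin from { ∅, {ω₁, ω₂, ω₃}, {ω₁, ω₃, ω₄}, S } (that is, 𝒞 plus ∅ and S).
Pass 1: +2 →
  {ω₂}  = S∖{ω₁, ω₃, ω₄}
  {ω₄}  = S∖{ω₁, ω₂, ω₃}
  [6 total]
Pass 2: 1 new —
  {ω₂, ω₄}  = {ω₄} ∪ {ω₂}
  [7 total]
Pass 3 (1 new):
  {ω₁, ω₃}  = S∖{ω₂, ω₄}
  [8 total]
Pass 4: closed — nothing new.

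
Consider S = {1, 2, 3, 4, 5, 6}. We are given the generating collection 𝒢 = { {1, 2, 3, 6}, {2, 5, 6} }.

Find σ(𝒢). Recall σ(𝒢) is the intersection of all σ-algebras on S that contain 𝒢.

Take S₀ = 𝒢 ∪ {∅, S} = { {}, {2, 5, 6}, {1, 2, 3, 6}, S }.
Step 1: 3 new —
  {4, 5}  = complement {1, 2, 3, 6}
  {1, 3, 4}  = complement {2, 5, 6}
  {1, 2, 3, 5, 6}  = {1, 2, 3, 6} ∪ {2, 5, 6}
Step 2 adds 4:
  {4}  = complement {1, 2, 3, 5, 6}
  {1, 3, 4, 5}  = {4, 5} ∪ {1, 3, 4}
  {2, 4, 5, 6}  = {4, 5} ∪ {2, 5, 6}
  {1, 2, 3, 4, 6}  = {1, 3, 4} ∪ {1, 2, 3, 6}
Step 3 adds 3:
  {5}  = complement {1, 2, 3, 4, 6}
  {1, 3}  = complement {2, 4, 5, 6}
  {2, 6}  = complement {1, 3, 4, 5}
Step 4 adds 2:
  {1, 3, 5}  = {1, 3} ∪ {5}
  {2, 4, 6}  = {4} ∪ {2, 6}
Step 5: already closed under ᶜ and ∪.

Therefore σ(𝒢) = { {}, {4}, {5}, {1, 3}, {2, 6}, {4, 5}, {1, 3, 4}, {1, 3, 5}, {2, 4, 6}, {2, 5, 6}, {1, 2, 3, 6}, {1, 3, 4, 5}, {2, 4, 5, 6}, {1, 2, 3, 4, 6}, {1, 2, 3, 5, 6}, S } (|σ(𝒢)| = 16).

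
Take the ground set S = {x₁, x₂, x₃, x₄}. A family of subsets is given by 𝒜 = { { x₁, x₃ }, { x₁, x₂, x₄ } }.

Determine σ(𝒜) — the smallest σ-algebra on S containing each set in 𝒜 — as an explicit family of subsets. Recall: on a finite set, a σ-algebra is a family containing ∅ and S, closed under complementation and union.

Start: 𝒜 ∪ {∅, S} = { ∅, { x₁, x₃ }, { x₁, x₂, x₄ }, S }.
Iteration 1 adds 2:
  { x₃ }  = { x₁, x₂, x₄ }ᶜ
  { x₂, x₄ }  = { x₁, x₃ }ᶜ
  (now 6)
Iteration 2. New:
  { x₂, x₃, x₄ }  = { x₃ } ∪ { x₂, x₄ }
  (now 7)
Iteration 3: 1 new —
  { x₁ }  = { x₂, x₃, x₄ }ᶜ
  (now 8)
Iteration 4 adds nothing — fixpoint reached.

σ(𝒜) = { ∅, { x₁ }, { x₃ }, { x₁, x₃ }, { x₂, x₄ }, { x₁, x₂, x₄ }, { x₂, x₃, x₄ }, S }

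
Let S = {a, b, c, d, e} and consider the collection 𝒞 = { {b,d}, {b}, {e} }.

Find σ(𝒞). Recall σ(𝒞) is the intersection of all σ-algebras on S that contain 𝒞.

Seed the family with 𝒞 together with ∅ and S: { ∅, {b}, {e}, {b,d}, S }.
Round 1: 5 new —
  {b,e}  = {b} ∪ {e}
  {a,c,e}  = S∖{b,d}
  {b,d,e}  = {b,d} ∪ {e}
  {a,b,c,d}  = S∖{e}
  {a,c,d,e}  = S∖{b}
  (now 10)
Round 2 (3 new):
  {a,c}  = S∖{b,d,e}
  {a,c,d}  = S∖{b,e}
  {a,b,c,e}  = {b,e} ∪ {a,c,e}
  (now 13)
Round 3 (2 new):
  {d}  = S∖{a,b,c,e}
  {a,b,c}  = {a,c} ∪ {b}
  (now 15)
Round 4. New:
  {d,e}  = S∖{a,b,c}
  (now 16)
Round 5: stable.

σ(𝒞) = { ∅, {b}, {d}, {e}, {a,c}, {b,d}, {b,e}, {d,e}, {a,b,c}, {a,c,d}, {a,c,e}, {b,d,e}, {a,b,c,d}, {a,b,c,e}, {a,c,d,e}, S }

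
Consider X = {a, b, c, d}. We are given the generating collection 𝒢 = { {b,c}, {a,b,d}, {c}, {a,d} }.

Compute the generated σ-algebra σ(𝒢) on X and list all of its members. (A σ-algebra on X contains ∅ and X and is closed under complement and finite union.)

|σ(𝒢)| = 8.  σ(𝒢) = { ∅, {b}, {c}, {a,d}, {b,c}, {a,b,d}, {a,c,d}, X }

Working:
Take S₀ = 𝒢 ∪ {∅, X} = { ∅, {c}, {a,d}, {b,c}, {a,b,d}, X }.
Iteration 1: 1 new —
  {a,c,d}  = {c} ∪ {a,d}
  — 7 sets.
Iteration 2: +1 →
  {b}  = {a,c,d}ᶜ
  — 8 sets.
Iteration 3 adds nothing — fixpoint reached.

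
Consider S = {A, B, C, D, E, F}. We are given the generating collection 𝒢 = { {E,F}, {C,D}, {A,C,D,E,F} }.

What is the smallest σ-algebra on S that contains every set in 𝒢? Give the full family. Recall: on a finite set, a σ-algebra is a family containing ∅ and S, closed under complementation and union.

Initial family (5 sets): { {}, {C,D}, {E,F}, {A,C,D,E,F}, S }.
Step 1. New:
  {B}  = S∖{A,C,D,E,F}
  {A,B,C,D}  = S∖{E,F}
  {A,B,E,F}  = S∖{C,D}
  {C,D,E,F}  = {C,D} ∪ {E,F}
  [9 total]
Step 2: 4 new —
  {A,B}  = S∖{C,D,E,F}
  {B,C,D}  = {C,D} ∪ {B}
  {B,E,F}  = {E,F} ∪ {B}
  {B,C,D,E,F}  = {C,D,E,F} ∪ {B}
  [13 total]
Step 3 (3 new):
  {A}  = S∖{B,C,D,E,F}
  {A,C,D}  = S∖{B,E,F}
  {A,E,F}  = S∖{B,C,D}
  [16 total]
Step 4: closed — nothing new.

|σ(𝒢)| = 16.  σ(𝒢) = { {}, {A}, {B}, {A,B}, {C,D}, {E,F}, {A,C,D}, {A,E,F}, {B,C,D}, {B,E,F}, {A,B,C,D}, {A,B,E,F}, {C,D,E,F}, {A,C,D,E,F}, {B,C,D,E,F}, S }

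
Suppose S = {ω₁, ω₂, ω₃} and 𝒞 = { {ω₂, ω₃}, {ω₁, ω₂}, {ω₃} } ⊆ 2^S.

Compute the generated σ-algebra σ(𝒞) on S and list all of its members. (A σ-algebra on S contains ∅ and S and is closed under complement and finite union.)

Start: 𝒞 ∪ {∅, S} = { {}, {ω₃}, {ω₁, ω₂}, {ω₂, ω₃}, S }.
Step 1. New:
  {ω₁}  = S∖{ω₂, ω₃}
  — 6 sets.
Step 2: 1 new —
  {ω₁, ω₃}  = {ω₃} ∪ {ω₁}
  — 7 sets.
Step 3 (1 new):
  {ω₂}  = S∖{ω₁, ω₃}
  — 8 sets.
Step 4: already closed under ᶜ and ∪.

σ(𝒞) = { {}, {ω₁}, {ω₂}, {ω₃}, {ω₁, ω₂}, {ω₁, ω₃}, {ω₂, ω₃}, S }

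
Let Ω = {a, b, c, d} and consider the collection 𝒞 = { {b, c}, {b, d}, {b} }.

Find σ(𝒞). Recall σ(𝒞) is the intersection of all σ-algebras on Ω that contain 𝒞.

Initial family (5 sets): { ∅, {b}, {b, c}, {b, d}, Ω }.
Step 1 adds 4:
  {a, c}  = complement {b, d}
  {a, d}  = complement {b, c}
  {a, c, d}  = complement {b}
  {b, c, d}  = {b, c} ∪ {b, d}
Step 2: +3 →
  {a}  = complement {b, c, d}
  {a, b, c}  = {b} ∪ {a, c}
  {a, b, d}  = {b} ∪ {a, d}
Step 3 adds 3:
  {c}  = complement {a, b, d}
  {d}  = complement {a, b, c}
  {a, b}  = {b} ∪ {a}
Step 4. New:
  {c, d}  = complement {a, b}
Step 5: already closed under ᶜ and ∪.

Hence σ(𝒞) has 16 members: { ∅, {a}, {b}, {c}, {d}, {a, b}, {a, c}, {a, d}, {b, c}, {b, d}, {c, d}, {a, b, c}, {a, b, d}, {a, c, d}, {b, c, d}, Ω }.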